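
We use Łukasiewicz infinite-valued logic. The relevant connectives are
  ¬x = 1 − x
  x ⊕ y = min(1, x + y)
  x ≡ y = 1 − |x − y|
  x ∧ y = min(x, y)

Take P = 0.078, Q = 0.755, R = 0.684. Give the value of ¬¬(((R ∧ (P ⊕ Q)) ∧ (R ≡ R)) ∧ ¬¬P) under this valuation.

P ⊕ Q = min(1, 0.078 + 0.755) = min(1, 0.833) = 0.833
R ∧ (P ⊕ Q) = min(0.684, 0.833) = 0.684
R ≡ R = 1 − |0.684 − 0.684| = 1 − 0.000 = 1.000
(R ∧ (P ⊕ Q)) ∧ (R ≡ R) = min(0.684, 1.000) = 0.684
¬P = 1 − 0.078 = 0.922
¬¬P = 1 − 0.922 = 0.078
((R ∧ (P ⊕ Q)) ∧ (R ≡ R)) ∧ ¬¬P = min(0.684, 0.078) = 0.078
¬(((R ∧ (P ⊕ Q)) ∧ (R ≡ R)) ∧ ¬¬P) = 1 − 0.078 = 0.922
¬¬(((R ∧ (P ⊕ Q)) ∧ (R ≡ R)) ∧ ¬¬P) = 1 − 0.922 = 0.078

0.078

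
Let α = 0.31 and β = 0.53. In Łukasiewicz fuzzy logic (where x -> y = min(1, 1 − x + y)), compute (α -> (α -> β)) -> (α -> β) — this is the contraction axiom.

α -> β = min(1, 1 − 0.31 + 0.53) = min(1, 1.22) = 1.00
α -> (α -> β) = min(1, 1 − 0.31 + 1.00) = min(1, 1.69) = 1.00
(α -> (α -> β)) -> (α -> β) = min(1, 1 − 1.00 + 1.00) = min(1, 1.00) = 1.00

1.00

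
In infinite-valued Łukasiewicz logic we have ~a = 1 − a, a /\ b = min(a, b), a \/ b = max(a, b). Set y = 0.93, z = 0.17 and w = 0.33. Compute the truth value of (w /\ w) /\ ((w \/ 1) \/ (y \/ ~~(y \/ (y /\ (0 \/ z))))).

0.33

w /\ w = min(0.33, 0.33) = 0.33
w \/ 1 = max(0.33, 1.00) = 1.00
0 \/ z = max(0.00, 0.17) = 0.17
y /\ (0 \/ z) = min(0.93, 0.17) = 0.17
y \/ (y /\ (0 \/ z)) = max(0.93, 0.17) = 0.93
~(y \/ (y /\ (0 \/ z))) = 1 − 0.93 = 0.07
~~(y \/ (y /\ (0 \/ z))) = 1 − 0.07 = 0.93
y \/ ~~(y \/ (y /\ (0 \/ z))) = max(0.93, 0.93) = 0.93
(w \/ 1) \/ (y \/ ~~(y \/ (y /\ (0 \/ z)))) = max(1.00, 0.93) = 1.00
(w /\ w) /\ ((w \/ 1) \/ (y \/ ~~(y \/ (y /\ (0 \/ z))))) = min(0.33, 1.00) = 0.33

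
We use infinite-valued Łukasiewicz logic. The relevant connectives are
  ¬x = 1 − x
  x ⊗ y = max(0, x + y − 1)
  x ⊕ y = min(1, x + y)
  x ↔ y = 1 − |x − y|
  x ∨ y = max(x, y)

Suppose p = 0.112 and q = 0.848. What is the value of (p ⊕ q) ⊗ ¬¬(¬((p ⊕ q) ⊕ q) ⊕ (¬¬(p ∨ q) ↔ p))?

0.224

p ⊕ q = min(1, 0.112 + 0.848) = min(1, 0.960) = 0.960
(p ⊕ q) ⊕ q = min(1, 0.960 + 0.848) = min(1, 1.808) = 1.000
¬((p ⊕ q) ⊕ q) = 1 − 1.000 = 0.000
p ∨ q = max(0.112, 0.848) = 0.848
¬(p ∨ q) = 1 − 0.848 = 0.152
¬¬(p ∨ q) = 1 − 0.152 = 0.848
¬¬(p ∨ q) ↔ p = 1 − |0.848 − 0.112| = 1 − 0.736 = 0.264
¬((p ⊕ q) ⊕ q) ⊕ (¬¬(p ∨ q) ↔ p) = min(1, 0.000 + 0.264) = min(1, 0.264) = 0.264
¬(¬((p ⊕ q) ⊕ q) ⊕ (¬¬(p ∨ q) ↔ p)) = 1 − 0.264 = 0.736
¬¬(¬((p ⊕ q) ⊕ q) ⊕ (¬¬(p ∨ q) ↔ p)) = 1 − 0.736 = 0.264
(p ⊕ q) ⊗ ¬¬(¬((p ⊕ q) ⊕ q) ⊕ (¬¬(p ∨ q) ↔ p)) = max(0, 0.960 + 0.264 − 1) = max(0, 0.224) = 0.224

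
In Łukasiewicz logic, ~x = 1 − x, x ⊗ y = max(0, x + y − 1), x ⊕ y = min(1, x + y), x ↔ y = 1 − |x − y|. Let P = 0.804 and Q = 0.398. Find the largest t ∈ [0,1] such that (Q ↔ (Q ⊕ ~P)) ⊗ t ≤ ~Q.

0.798

~P = 1 − 0.804 = 0.196
Q ⊕ ~P = min(1, 0.398 + 0.196) = min(1, 0.594) = 0.594
Q ↔ (Q ⊕ ~P) = 1 − |0.398 − 0.594| = 1 − 0.196 = 0.804
So the left factor is Q ↔ (Q ⊕ ~P) = 0.804.
~Q = 1 − 0.398 = 0.602
So the right-hand bound is ~Q = 0.602.
The residuum of the Łukasiewicz t-norm gives the supremum: min(1, 1 − 0.804 + 0.602).
1 − 0.804 + 0.602 = 0.798, so t = min(1, 0.798) = 0.798.
Check: 0.804 ⊗ 0.798 = max(0, 0.602) = 0.602 ≤ 0.602.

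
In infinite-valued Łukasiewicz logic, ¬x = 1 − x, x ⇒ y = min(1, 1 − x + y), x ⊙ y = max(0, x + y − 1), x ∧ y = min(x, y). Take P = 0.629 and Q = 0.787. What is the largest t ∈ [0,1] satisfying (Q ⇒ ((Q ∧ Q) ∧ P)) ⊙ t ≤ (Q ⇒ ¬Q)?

0.584

Q ∧ Q = min(0.787, 0.787) = 0.787
(Q ∧ Q) ∧ P = min(0.787, 0.629) = 0.629
Q ⇒ ((Q ∧ Q) ∧ P) = min(1, 1 − 0.787 + 0.629) = min(1, 0.842) = 0.842
So the left factor is Q ⇒ ((Q ∧ Q) ∧ P) = 0.842.
¬Q = 1 − 0.787 = 0.213
Q ⇒ ¬Q = min(1, 1 − 0.787 + 0.213) = min(1, 0.426) = 0.426
So the right-hand bound is Q ⇒ ¬Q = 0.426.
The residuum of the Łukasiewicz t-norm gives the supremum: min(1, 1 − 0.842 + 0.426).
1 − 0.842 + 0.426 = 0.584, so t = min(1, 0.584) = 0.584.
Check: 0.842 ⊙ 0.584 = max(0, 0.426) = 0.426 ≤ 0.426.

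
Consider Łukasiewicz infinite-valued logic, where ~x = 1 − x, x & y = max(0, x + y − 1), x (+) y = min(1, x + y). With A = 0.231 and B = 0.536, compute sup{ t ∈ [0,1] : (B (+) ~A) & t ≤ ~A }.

~A = 1 − 0.231 = 0.769
B (+) ~A = min(1, 0.536 + 0.769) = min(1, 1.305) = 1.000
So the left factor is B (+) ~A = 1.000.
So the right-hand bound is ~A = 0.769.
The residuum of the Łukasiewicz t-norm gives the supremum: min(1, 1 − 1.000 + 0.769).
1 − 1.000 + 0.769 = 0.769, so t = min(1, 0.769) = 0.769.
Check: 1.000 & 0.769 = max(0, 0.769) = 0.769 ≤ 0.769.

0.769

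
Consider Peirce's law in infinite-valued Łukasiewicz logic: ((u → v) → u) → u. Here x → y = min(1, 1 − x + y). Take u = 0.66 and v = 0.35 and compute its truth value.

0.69

u → v = min(1, 1 − 0.66 + 0.35) = min(1, 0.69) = 0.69
(u → v) → u = min(1, 1 − 0.69 + 0.66) = min(1, 0.97) = 0.97
((u → v) → u) → u = min(1, 1 − 0.97 + 0.66) = min(1, 0.69) = 0.69
(The value 0.69 < 1 shows this instance is not satisfied; not a Ł∞-tautology in general.)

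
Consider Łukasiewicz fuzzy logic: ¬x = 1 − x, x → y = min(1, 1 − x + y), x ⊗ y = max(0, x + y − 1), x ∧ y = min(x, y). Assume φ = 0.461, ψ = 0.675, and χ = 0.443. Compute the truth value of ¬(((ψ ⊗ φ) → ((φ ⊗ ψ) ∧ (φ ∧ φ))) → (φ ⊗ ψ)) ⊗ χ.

0.307

ψ ⊗ φ = max(0, 0.675 + 0.461 − 1) = max(0, 0.136) = 0.136
φ ⊗ ψ = max(0, 0.461 + 0.675 − 1) = max(0, 0.136) = 0.136
φ ∧ φ = min(0.461, 0.461) = 0.461
(φ ⊗ ψ) ∧ (φ ∧ φ) = min(0.136, 0.461) = 0.136
(ψ ⊗ φ) → ((φ ⊗ ψ) ∧ (φ ∧ φ)) = min(1, 1 − 0.136 + 0.136) = min(1, 1.000) = 1.000
((ψ ⊗ φ) → ((φ ⊗ ψ) ∧ (φ ∧ φ))) → (φ ⊗ ψ) = min(1, 1 − 1.000 + 0.136) = min(1, 0.136) = 0.136
¬(((ψ ⊗ φ) → ((φ ⊗ ψ) ∧ (φ ∧ φ))) → (φ ⊗ ψ)) = 1 − 0.136 = 0.864
¬(((ψ ⊗ φ) → ((φ ⊗ ψ) ∧ (φ ∧ φ))) → (φ ⊗ ψ)) ⊗ χ = max(0, 0.864 + 0.443 − 1) = max(0, 0.307) = 0.307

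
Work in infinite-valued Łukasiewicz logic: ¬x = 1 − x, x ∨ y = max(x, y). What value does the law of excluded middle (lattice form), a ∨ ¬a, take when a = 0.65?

¬a = 1 − 0.65 = 0.35
a ∨ ¬a = max(0.65, 0.35) = 0.65
(The value 0.65 < 1 shows this instance is not satisfied; not a Ł∞-tautology — its value is max(a, 1−a).)

0.65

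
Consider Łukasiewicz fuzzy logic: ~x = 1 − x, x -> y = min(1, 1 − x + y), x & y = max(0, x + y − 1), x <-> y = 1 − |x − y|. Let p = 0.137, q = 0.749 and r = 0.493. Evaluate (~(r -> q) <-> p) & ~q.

0.114

r -> q = min(1, 1 − 0.493 + 0.749) = min(1, 1.256) = 1.000
~(r -> q) = 1 − 1.000 = 0.000
~(r -> q) <-> p = 1 − |0.000 − 0.137| = 1 − 0.137 = 0.863
~q = 1 − 0.749 = 0.251
(~(r -> q) <-> p) & ~q = max(0, 0.863 + 0.251 − 1) = max(0, 0.114) = 0.114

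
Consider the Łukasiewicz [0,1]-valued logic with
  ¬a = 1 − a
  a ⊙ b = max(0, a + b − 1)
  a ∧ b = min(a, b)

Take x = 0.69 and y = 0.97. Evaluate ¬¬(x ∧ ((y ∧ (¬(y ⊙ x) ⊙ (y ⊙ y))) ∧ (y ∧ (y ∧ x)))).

0.28

y ⊙ x = max(0, 0.97 + 0.69 − 1) = max(0, 0.66) = 0.66
¬(y ⊙ x) = 1 − 0.66 = 0.34
y ⊙ y = max(0, 0.97 + 0.97 − 1) = max(0, 0.94) = 0.94
¬(y ⊙ x) ⊙ (y ⊙ y) = max(0, 0.34 + 0.94 − 1) = max(0, 0.28) = 0.28
y ∧ (¬(y ⊙ x) ⊙ (y ⊙ y)) = min(0.97, 0.28) = 0.28
y ∧ x = min(0.97, 0.69) = 0.69
y ∧ (y ∧ x) = min(0.97, 0.69) = 0.69
(y ∧ (¬(y ⊙ x) ⊙ (y ⊙ y))) ∧ (y ∧ (y ∧ x)) = min(0.28, 0.69) = 0.28
x ∧ ((y ∧ (¬(y ⊙ x) ⊙ (y ⊙ y))) ∧ (y ∧ (y ∧ x))) = min(0.69, 0.28) = 0.28
¬(x ∧ ((y ∧ (¬(y ⊙ x) ⊙ (y ⊙ y))) ∧ (y ∧ (y ∧ x)))) = 1 − 0.28 = 0.72
¬¬(x ∧ ((y ∧ (¬(y ⊙ x) ⊙ (y ⊙ y))) ∧ (y ∧ (y ∧ x)))) = 1 − 0.72 = 0.28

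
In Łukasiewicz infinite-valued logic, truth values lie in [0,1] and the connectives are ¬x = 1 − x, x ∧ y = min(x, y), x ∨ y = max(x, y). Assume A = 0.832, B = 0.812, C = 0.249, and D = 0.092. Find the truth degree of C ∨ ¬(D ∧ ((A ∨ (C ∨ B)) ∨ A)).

C ∨ B = max(0.249, 0.812) = 0.812
A ∨ (C ∨ B) = max(0.832, 0.812) = 0.832
(A ∨ (C ∨ B)) ∨ A = max(0.832, 0.832) = 0.832
D ∧ ((A ∨ (C ∨ B)) ∨ A) = min(0.092, 0.832) = 0.092
¬(D ∧ ((A ∨ (C ∨ B)) ∨ A)) = 1 − 0.092 = 0.908
C ∨ ¬(D ∧ ((A ∨ (C ∨ B)) ∨ A)) = max(0.249, 0.908) = 0.908

0.908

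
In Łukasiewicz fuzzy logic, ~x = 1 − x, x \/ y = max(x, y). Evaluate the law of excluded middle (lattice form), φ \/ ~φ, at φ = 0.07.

0.93

~φ = 1 − 0.07 = 0.93
φ \/ ~φ = max(0.07, 0.93) = 0.93
(The value 0.93 < 1 shows this instance is not satisfied; not a Ł∞-tautology — its value is max(a, 1−a).)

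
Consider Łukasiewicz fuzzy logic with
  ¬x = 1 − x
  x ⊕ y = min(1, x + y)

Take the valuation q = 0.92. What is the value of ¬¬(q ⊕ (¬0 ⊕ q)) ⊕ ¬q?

1.00

¬0 = 1 − 0.00 = 1.00
¬0 ⊕ q = min(1, 1.00 + 0.92) = min(1, 1.92) = 1.00
q ⊕ (¬0 ⊕ q) = min(1, 0.92 + 1.00) = min(1, 1.92) = 1.00
¬(q ⊕ (¬0 ⊕ q)) = 1 − 1.00 = 0.00
¬¬(q ⊕ (¬0 ⊕ q)) = 1 − 0.00 = 1.00
¬q = 1 − 0.92 = 0.08
¬¬(q ⊕ (¬0 ⊕ q)) ⊕ ¬q = min(1, 1.00 + 0.08) = min(1, 1.08) = 1.00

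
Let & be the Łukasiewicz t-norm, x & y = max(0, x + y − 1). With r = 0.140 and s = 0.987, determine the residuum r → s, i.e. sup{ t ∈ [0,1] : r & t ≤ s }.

1.000

The residuum of the Łukasiewicz t-norm gives the supremum: min(1, 1 − 0.140 + 0.987).
1 − 0.140 + 0.987 = 1.847, so t = min(1, 1.847) = 1.000.
Check: 0.140 & 1.000 = max(0, 0.140) = 0.140 ≤ 0.987.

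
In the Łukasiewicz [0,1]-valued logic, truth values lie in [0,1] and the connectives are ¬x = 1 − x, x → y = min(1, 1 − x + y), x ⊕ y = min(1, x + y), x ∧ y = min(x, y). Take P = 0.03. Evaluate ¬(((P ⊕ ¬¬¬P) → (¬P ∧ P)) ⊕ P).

0.94

¬P = 1 − 0.03 = 0.97
¬¬P = 1 − 0.97 = 0.03
¬¬¬P = 1 − 0.03 = 0.97
P ⊕ ¬¬¬P = min(1, 0.03 + 0.97) = min(1, 1.00) = 1.00
¬P ∧ P = min(0.97, 0.03) = 0.03
(P ⊕ ¬¬¬P) → (¬P ∧ P) = min(1, 1 − 1.00 + 0.03) = min(1, 0.03) = 0.03
((P ⊕ ¬¬¬P) → (¬P ∧ P)) ⊕ P = min(1, 0.03 + 0.03) = min(1, 0.06) = 0.06
¬(((P ⊕ ¬¬¬P) → (¬P ∧ P)) ⊕ P) = 1 − 0.06 = 0.94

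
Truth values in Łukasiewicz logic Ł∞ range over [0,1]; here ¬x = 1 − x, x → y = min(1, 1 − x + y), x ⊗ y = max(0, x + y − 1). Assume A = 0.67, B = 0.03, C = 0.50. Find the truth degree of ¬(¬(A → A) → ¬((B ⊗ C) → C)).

0.00

A → A = min(1, 1 − 0.67 + 0.67) = min(1, 1.00) = 1.00
¬(A → A) = 1 − 1.00 = 0.00
B ⊗ C = max(0, 0.03 + 0.50 − 1) = max(0, -0.47) = 0.00
(B ⊗ C) → C = min(1, 1 − 0.00 + 0.50) = min(1, 1.50) = 1.00
¬((B ⊗ C) → C) = 1 − 1.00 = 0.00
¬(A → A) → ¬((B ⊗ C) → C) = min(1, 1 − 0.00 + 0.00) = min(1, 1.00) = 1.00
¬(¬(A → A) → ¬((B ⊗ C) → C)) = 1 − 1.00 = 0.00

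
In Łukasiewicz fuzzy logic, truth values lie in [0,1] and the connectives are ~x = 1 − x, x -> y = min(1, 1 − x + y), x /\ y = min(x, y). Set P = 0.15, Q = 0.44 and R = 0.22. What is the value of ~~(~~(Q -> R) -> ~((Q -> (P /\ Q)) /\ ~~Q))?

0.78

Q -> R = min(1, 1 − 0.44 + 0.22) = min(1, 0.78) = 0.78
~(Q -> R) = 1 − 0.78 = 0.22
~~(Q -> R) = 1 − 0.22 = 0.78
P /\ Q = min(0.15, 0.44) = 0.15
Q -> (P /\ Q) = min(1, 1 − 0.44 + 0.15) = min(1, 0.71) = 0.71
~Q = 1 − 0.44 = 0.56
~~Q = 1 − 0.56 = 0.44
(Q -> (P /\ Q)) /\ ~~Q = min(0.71, 0.44) = 0.44
~((Q -> (P /\ Q)) /\ ~~Q) = 1 − 0.44 = 0.56
~~(Q -> R) -> ~((Q -> (P /\ Q)) /\ ~~Q) = min(1, 1 − 0.78 + 0.56) = min(1, 0.78) = 0.78
~(~~(Q -> R) -> ~((Q -> (P /\ Q)) /\ ~~Q)) = 1 − 0.78 = 0.22
~~(~~(Q -> R) -> ~((Q -> (P /\ Q)) /\ ~~Q)) = 1 − 0.22 = 0.78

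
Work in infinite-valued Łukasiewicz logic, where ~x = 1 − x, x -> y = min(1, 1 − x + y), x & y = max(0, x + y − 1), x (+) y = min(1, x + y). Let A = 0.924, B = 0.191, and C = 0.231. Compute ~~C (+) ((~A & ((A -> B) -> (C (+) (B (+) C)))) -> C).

~C = 1 − 0.231 = 0.769
~~C = 1 − 0.769 = 0.231
~A = 1 − 0.924 = 0.076
A -> B = min(1, 1 − 0.924 + 0.191) = min(1, 0.267) = 0.267
B (+) C = min(1, 0.191 + 0.231) = min(1, 0.422) = 0.422
C (+) (B (+) C) = min(1, 0.231 + 0.422) = min(1, 0.653) = 0.653
(A -> B) -> (C (+) (B (+) C)) = min(1, 1 − 0.267 + 0.653) = min(1, 1.386) = 1.000
~A & ((A -> B) -> (C (+) (B (+) C))) = max(0, 0.076 + 1.000 − 1) = max(0, 0.076) = 0.076
(~A & ((A -> B) -> (C (+) (B (+) C)))) -> C = min(1, 1 − 0.076 + 0.231) = min(1, 1.155) = 1.000
~~C (+) ((~A & ((A -> B) -> (C (+) (B (+) C)))) -> C) = min(1, 0.231 + 1.000) = min(1, 1.231) = 1.000

1.000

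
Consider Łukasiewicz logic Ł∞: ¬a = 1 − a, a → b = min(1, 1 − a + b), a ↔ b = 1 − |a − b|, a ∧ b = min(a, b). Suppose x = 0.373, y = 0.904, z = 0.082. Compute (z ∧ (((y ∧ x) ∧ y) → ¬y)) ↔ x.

y ∧ x = min(0.904, 0.373) = 0.373
(y ∧ x) ∧ y = min(0.373, 0.904) = 0.373
¬y = 1 − 0.904 = 0.096
((y ∧ x) ∧ y) → ¬y = min(1, 1 − 0.373 + 0.096) = min(1, 0.723) = 0.723
z ∧ (((y ∧ x) ∧ y) → ¬y) = min(0.082, 0.723) = 0.082
(z ∧ (((y ∧ x) ∧ y) → ¬y)) ↔ x = 1 − |0.082 − 0.373| = 1 − 0.291 = 0.709

0.709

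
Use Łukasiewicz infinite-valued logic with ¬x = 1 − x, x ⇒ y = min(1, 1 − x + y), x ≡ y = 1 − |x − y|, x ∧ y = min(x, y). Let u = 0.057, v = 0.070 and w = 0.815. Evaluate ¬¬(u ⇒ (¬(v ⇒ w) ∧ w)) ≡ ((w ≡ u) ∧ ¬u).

0.299

v ⇒ w = min(1, 1 − 0.070 + 0.815) = min(1, 1.745) = 1.000
¬(v ⇒ w) = 1 − 1.000 = 0.000
¬(v ⇒ w) ∧ w = min(0.000, 0.815) = 0.000
u ⇒ (¬(v ⇒ w) ∧ w) = min(1, 1 − 0.057 + 0.000) = min(1, 0.943) = 0.943
¬(u ⇒ (¬(v ⇒ w) ∧ w)) = 1 − 0.943 = 0.057
¬¬(u ⇒ (¬(v ⇒ w) ∧ w)) = 1 − 0.057 = 0.943
w ≡ u = 1 − |0.815 − 0.057| = 1 − 0.758 = 0.242
¬u = 1 − 0.057 = 0.943
(w ≡ u) ∧ ¬u = min(0.242, 0.943) = 0.242
¬¬(u ⇒ (¬(v ⇒ w) ∧ w)) ≡ ((w ≡ u) ∧ ¬u) = 1 − |0.943 − 0.242| = 1 − 0.701 = 0.299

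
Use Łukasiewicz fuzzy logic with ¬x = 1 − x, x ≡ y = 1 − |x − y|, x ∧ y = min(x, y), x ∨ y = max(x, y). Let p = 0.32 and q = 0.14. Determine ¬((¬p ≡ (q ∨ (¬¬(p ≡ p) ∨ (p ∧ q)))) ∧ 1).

0.32

¬p = 1 − 0.32 = 0.68
p ≡ p = 1 − |0.32 − 0.32| = 1 − 0.00 = 1.00
¬(p ≡ p) = 1 − 1.00 = 0.00
¬¬(p ≡ p) = 1 − 0.00 = 1.00
p ∧ q = min(0.32, 0.14) = 0.14
¬¬(p ≡ p) ∨ (p ∧ q) = max(1.00, 0.14) = 1.00
q ∨ (¬¬(p ≡ p) ∨ (p ∧ q)) = max(0.14, 1.00) = 1.00
¬p ≡ (q ∨ (¬¬(p ≡ p) ∨ (p ∧ q))) = 1 − |0.68 − 1.00| = 1 − 0.32 = 0.68
(¬p ≡ (q ∨ (¬¬(p ≡ p) ∨ (p ∧ q)))) ∧ 1 = min(0.68, 1.00) = 0.68
¬((¬p ≡ (q ∨ (¬¬(p ≡ p) ∨ (p ∧ q)))) ∧ 1) = 1 − 0.68 = 0.32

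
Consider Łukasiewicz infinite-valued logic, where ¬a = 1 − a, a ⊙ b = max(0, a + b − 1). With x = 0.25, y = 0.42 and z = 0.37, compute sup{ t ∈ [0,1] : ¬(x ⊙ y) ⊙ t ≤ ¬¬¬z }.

x ⊙ y = max(0, 0.25 + 0.42 − 1) = max(0, -0.33) = 0.00
¬(x ⊙ y) = 1 − 0.00 = 1.00
So the left factor is ¬(x ⊙ y) = 1.00.
¬z = 1 − 0.37 = 0.63
¬¬z = 1 − 0.63 = 0.37
¬¬¬z = 1 − 0.37 = 0.63
So the right-hand bound is ¬¬¬z = 0.63.
The residuum of the Łukasiewicz t-norm gives the supremum: min(1, 1 − 1.00 + 0.63).
1 − 1.00 + 0.63 = 0.63, so t = min(1, 0.63) = 0.63.
Check: 1.00 ⊙ 0.63 = max(0, 0.63) = 0.63 ≤ 0.63.

0.63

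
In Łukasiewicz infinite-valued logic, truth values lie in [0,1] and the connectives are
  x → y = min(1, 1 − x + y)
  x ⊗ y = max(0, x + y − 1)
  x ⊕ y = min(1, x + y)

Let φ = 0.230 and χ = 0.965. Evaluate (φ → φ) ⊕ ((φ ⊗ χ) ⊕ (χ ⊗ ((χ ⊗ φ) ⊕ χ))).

φ → φ = min(1, 1 − 0.230 + 0.230) = min(1, 1.000) = 1.000
φ ⊗ χ = max(0, 0.230 + 0.965 − 1) = max(0, 0.195) = 0.195
χ ⊗ φ = max(0, 0.965 + 0.230 − 1) = max(0, 0.195) = 0.195
(χ ⊗ φ) ⊕ χ = min(1, 0.195 + 0.965) = min(1, 1.160) = 1.000
χ ⊗ ((χ ⊗ φ) ⊕ χ) = max(0, 0.965 + 1.000 − 1) = max(0, 0.965) = 0.965
(φ ⊗ χ) ⊕ (χ ⊗ ((χ ⊗ φ) ⊕ χ)) = min(1, 0.195 + 0.965) = min(1, 1.160) = 1.000
(φ → φ) ⊕ ((φ ⊗ χ) ⊕ (χ ⊗ ((χ ⊗ φ) ⊕ χ))) = min(1, 1.000 + 1.000) = min(1, 2.000) = 1.000

1.000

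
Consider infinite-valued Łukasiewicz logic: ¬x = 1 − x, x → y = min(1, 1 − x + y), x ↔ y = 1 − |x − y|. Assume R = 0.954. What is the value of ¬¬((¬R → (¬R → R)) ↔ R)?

0.954

¬R = 1 − 0.954 = 0.046
¬R → R = min(1, 1 − 0.046 + 0.954) = min(1, 1.908) = 1.000
¬R → (¬R → R) = min(1, 1 − 0.046 + 1.000) = min(1, 1.954) = 1.000
(¬R → (¬R → R)) ↔ R = 1 − |1.000 − 0.954| = 1 − 0.046 = 0.954
¬((¬R → (¬R → R)) ↔ R) = 1 − 0.954 = 0.046
¬¬((¬R → (¬R → R)) ↔ R) = 1 − 0.046 = 0.954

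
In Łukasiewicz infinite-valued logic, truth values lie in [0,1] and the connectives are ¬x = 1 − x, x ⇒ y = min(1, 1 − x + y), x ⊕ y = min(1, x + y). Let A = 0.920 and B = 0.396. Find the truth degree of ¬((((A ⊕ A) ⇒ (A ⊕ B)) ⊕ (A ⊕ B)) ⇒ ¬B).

0.396

A ⊕ A = min(1, 0.920 + 0.920) = min(1, 1.840) = 1.000
A ⊕ B = min(1, 0.920 + 0.396) = min(1, 1.316) = 1.000
(A ⊕ A) ⇒ (A ⊕ B) = min(1, 1 − 1.000 + 1.000) = min(1, 1.000) = 1.000
((A ⊕ A) ⇒ (A ⊕ B)) ⊕ (A ⊕ B) = min(1, 1.000 + 1.000) = min(1, 2.000) = 1.000
¬B = 1 − 0.396 = 0.604
(((A ⊕ A) ⇒ (A ⊕ B)) ⊕ (A ⊕ B)) ⇒ ¬B = min(1, 1 − 1.000 + 0.604) = min(1, 0.604) = 0.604
¬((((A ⊕ A) ⇒ (A ⊕ B)) ⊕ (A ⊕ B)) ⇒ ¬B) = 1 − 0.604 = 0.396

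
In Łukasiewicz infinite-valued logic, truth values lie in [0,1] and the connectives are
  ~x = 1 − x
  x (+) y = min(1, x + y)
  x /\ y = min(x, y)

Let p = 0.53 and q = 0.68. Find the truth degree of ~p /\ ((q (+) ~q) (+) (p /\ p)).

~p = 1 − 0.53 = 0.47
~q = 1 − 0.68 = 0.32
q (+) ~q = min(1, 0.68 + 0.32) = min(1, 1.00) = 1.00
p /\ p = min(0.53, 0.53) = 0.53
(q (+) ~q) (+) (p /\ p) = min(1, 1.00 + 0.53) = min(1, 1.53) = 1.00
~p /\ ((q (+) ~q) (+) (p /\ p)) = min(0.47, 1.00) = 0.47

0.47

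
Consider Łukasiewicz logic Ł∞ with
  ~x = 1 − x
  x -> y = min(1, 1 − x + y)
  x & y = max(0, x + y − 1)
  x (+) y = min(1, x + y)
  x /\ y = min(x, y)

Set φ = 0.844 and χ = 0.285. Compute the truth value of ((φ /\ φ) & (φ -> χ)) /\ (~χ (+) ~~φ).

φ /\ φ = min(0.844, 0.844) = 0.844
φ -> χ = min(1, 1 − 0.844 + 0.285) = min(1, 0.441) = 0.441
(φ /\ φ) & (φ -> χ) = max(0, 0.844 + 0.441 − 1) = max(0, 0.285) = 0.285
~χ = 1 − 0.285 = 0.715
~φ = 1 − 0.844 = 0.156
~~φ = 1 − 0.156 = 0.844
~χ (+) ~~φ = min(1, 0.715 + 0.844) = min(1, 1.559) = 1.000
((φ /\ φ) & (φ -> χ)) /\ (~χ (+) ~~φ) = min(0.285, 1.000) = 0.285

0.285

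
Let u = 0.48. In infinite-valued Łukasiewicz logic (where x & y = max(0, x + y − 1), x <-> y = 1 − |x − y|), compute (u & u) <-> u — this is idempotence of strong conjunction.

u & u = max(0, 0.48 + 0.48 − 1) = max(0, -0.04) = 0.00
(u & u) <-> u = 1 − |0.00 − 0.48| = 1 − 0.48 = 0.52
(The value 0.52 < 1 shows this instance is not satisfied; fails in Ł∞ since a ⊗ a = max(0, 2a−1) ≠ a in general.)

0.52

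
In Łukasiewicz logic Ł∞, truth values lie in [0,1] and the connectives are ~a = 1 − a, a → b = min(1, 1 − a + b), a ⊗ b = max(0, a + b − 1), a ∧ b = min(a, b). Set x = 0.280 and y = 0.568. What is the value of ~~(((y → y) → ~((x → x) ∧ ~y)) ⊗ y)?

y → y = min(1, 1 − 0.568 + 0.568) = min(1, 1.000) = 1.000
x → x = min(1, 1 − 0.280 + 0.280) = min(1, 1.000) = 1.000
~y = 1 − 0.568 = 0.432
(x → x) ∧ ~y = min(1.000, 0.432) = 0.432
~((x → x) ∧ ~y) = 1 − 0.432 = 0.568
(y → y) → ~((x → x) ∧ ~y) = min(1, 1 − 1.000 + 0.568) = min(1, 0.568) = 0.568
((y → y) → ~((x → x) ∧ ~y)) ⊗ y = max(0, 0.568 + 0.568 − 1) = max(0, 0.136) = 0.136
~(((y → y) → ~((x → x) ∧ ~y)) ⊗ y) = 1 − 0.136 = 0.864
~~(((y → y) → ~((x → x) ∧ ~y)) ⊗ y) = 1 − 0.864 = 0.136

0.136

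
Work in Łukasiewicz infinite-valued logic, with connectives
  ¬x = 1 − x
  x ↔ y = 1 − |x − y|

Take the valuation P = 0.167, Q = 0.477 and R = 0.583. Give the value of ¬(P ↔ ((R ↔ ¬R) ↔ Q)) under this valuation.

¬R = 1 − 0.583 = 0.417
R ↔ ¬R = 1 − |0.583 − 0.417| = 1 − 0.166 = 0.834
(R ↔ ¬R) ↔ Q = 1 − |0.834 − 0.477| = 1 − 0.357 = 0.643
P ↔ ((R ↔ ¬R) ↔ Q) = 1 − |0.167 − 0.643| = 1 − 0.476 = 0.524
¬(P ↔ ((R ↔ ¬R) ↔ Q)) = 1 − 0.524 = 0.476

0.476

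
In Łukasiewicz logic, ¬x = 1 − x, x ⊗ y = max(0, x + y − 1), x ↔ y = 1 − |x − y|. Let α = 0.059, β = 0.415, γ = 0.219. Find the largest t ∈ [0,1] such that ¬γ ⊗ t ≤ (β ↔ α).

¬γ = 1 − 0.219 = 0.781
So the left factor is ¬γ = 0.781.
β ↔ α = 1 − |0.415 − 0.059| = 1 − 0.356 = 0.644
So the right-hand bound is β ↔ α = 0.644.
The residuum of the Łukasiewicz t-norm gives the supremum: min(1, 1 − 0.781 + 0.644).
1 − 0.781 + 0.644 = 0.863, so t = min(1, 0.863) = 0.863.
Check: 0.781 ⊗ 0.863 = max(0, 0.644) = 0.644 ≤ 0.644.

0.863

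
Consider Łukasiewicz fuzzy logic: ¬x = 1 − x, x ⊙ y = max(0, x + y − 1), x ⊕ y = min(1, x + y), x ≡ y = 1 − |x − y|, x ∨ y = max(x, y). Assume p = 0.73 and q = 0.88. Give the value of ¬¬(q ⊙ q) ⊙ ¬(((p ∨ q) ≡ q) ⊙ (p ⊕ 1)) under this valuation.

q ⊙ q = max(0, 0.88 + 0.88 − 1) = max(0, 0.76) = 0.76
¬(q ⊙ q) = 1 − 0.76 = 0.24
¬¬(q ⊙ q) = 1 − 0.24 = 0.76
p ∨ q = max(0.73, 0.88) = 0.88
(p ∨ q) ≡ q = 1 − |0.88 − 0.88| = 1 − 0.00 = 1.00
p ⊕ 1 = min(1, 0.73 + 1.00) = min(1, 1.73) = 1.00
((p ∨ q) ≡ q) ⊙ (p ⊕ 1) = max(0, 1.00 + 1.00 − 1) = max(0, 1.00) = 1.00
¬(((p ∨ q) ≡ q) ⊙ (p ⊕ 1)) = 1 − 1.00 = 0.00
¬¬(q ⊙ q) ⊙ ¬(((p ∨ q) ≡ q) ⊙ (p ⊕ 1)) = max(0, 0.76 + 0.00 − 1) = max(0, -0.24) = 0.00

0.00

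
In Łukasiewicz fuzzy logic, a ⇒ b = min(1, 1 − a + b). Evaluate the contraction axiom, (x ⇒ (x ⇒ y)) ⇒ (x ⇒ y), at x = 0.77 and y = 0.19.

x ⇒ y = min(1, 1 − 0.77 + 0.19) = min(1, 0.42) = 0.42
x ⇒ (x ⇒ y) = min(1, 1 − 0.77 + 0.42) = min(1, 0.65) = 0.65
(x ⇒ (x ⇒ y)) ⇒ (x ⇒ y) = min(1, 1 − 0.65 + 0.42) = min(1, 0.77) = 0.77
(The value 0.77 < 1 shows this instance is not satisfied; fails in Ł∞ (the t-norm is not idempotent).)

0.77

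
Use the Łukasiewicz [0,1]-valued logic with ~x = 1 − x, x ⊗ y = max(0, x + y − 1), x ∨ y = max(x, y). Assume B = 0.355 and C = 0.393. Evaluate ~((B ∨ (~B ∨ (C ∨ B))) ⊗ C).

~B = 1 − 0.355 = 0.645
C ∨ B = max(0.393, 0.355) = 0.393
~B ∨ (C ∨ B) = max(0.645, 0.393) = 0.645
B ∨ (~B ∨ (C ∨ B)) = max(0.355, 0.645) = 0.645
(B ∨ (~B ∨ (C ∨ B))) ⊗ C = max(0, 0.645 + 0.393 − 1) = max(0, 0.038) = 0.038
~((B ∨ (~B ∨ (C ∨ B))) ⊗ C) = 1 − 0.038 = 0.962

0.962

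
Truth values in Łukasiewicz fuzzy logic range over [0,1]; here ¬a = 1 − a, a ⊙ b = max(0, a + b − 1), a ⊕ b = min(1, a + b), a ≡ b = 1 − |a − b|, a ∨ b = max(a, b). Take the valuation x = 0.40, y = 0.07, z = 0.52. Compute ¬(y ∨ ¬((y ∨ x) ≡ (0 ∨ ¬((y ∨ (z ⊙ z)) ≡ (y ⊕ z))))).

y ∨ x = max(0.07, 0.40) = 0.40
z ⊙ z = max(0, 0.52 + 0.52 − 1) = max(0, 0.04) = 0.04
y ∨ (z ⊙ z) = max(0.07, 0.04) = 0.07
y ⊕ z = min(1, 0.07 + 0.52) = min(1, 0.59) = 0.59
(y ∨ (z ⊙ z)) ≡ (y ⊕ z) = 1 − |0.07 − 0.59| = 1 − 0.52 = 0.48
¬((y ∨ (z ⊙ z)) ≡ (y ⊕ z)) = 1 − 0.48 = 0.52
0 ∨ ¬((y ∨ (z ⊙ z)) ≡ (y ⊕ z)) = max(0.00, 0.52) = 0.52
(y ∨ x) ≡ (0 ∨ ¬((y ∨ (z ⊙ z)) ≡ (y ⊕ z))) = 1 − |0.40 − 0.52| = 1 − 0.12 = 0.88
¬((y ∨ x) ≡ (0 ∨ ¬((y ∨ (z ⊙ z)) ≡ (y ⊕ z)))) = 1 − 0.88 = 0.12
y ∨ ¬((y ∨ x) ≡ (0 ∨ ¬((y ∨ (z ⊙ z)) ≡ (y ⊕ z)))) = max(0.07, 0.12) = 0.12
¬(y ∨ ¬((y ∨ x) ≡ (0 ∨ ¬((y ∨ (z ⊙ z)) ≡ (y ⊕ z))))) = 1 − 0.12 = 0.88

0.88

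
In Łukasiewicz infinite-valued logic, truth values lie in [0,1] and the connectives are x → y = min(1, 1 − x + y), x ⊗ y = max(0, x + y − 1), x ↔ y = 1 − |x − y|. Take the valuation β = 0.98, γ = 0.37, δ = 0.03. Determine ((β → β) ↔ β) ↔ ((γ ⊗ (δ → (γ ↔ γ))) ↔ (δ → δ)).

β → β = min(1, 1 − 0.98 + 0.98) = min(1, 1.00) = 1.00
(β → β) ↔ β = 1 − |1.00 − 0.98| = 1 − 0.02 = 0.98
γ ↔ γ = 1 − |0.37 − 0.37| = 1 − 0.00 = 1.00
δ → (γ ↔ γ) = min(1, 1 − 0.03 + 1.00) = min(1, 1.97) = 1.00
γ ⊗ (δ → (γ ↔ γ)) = max(0, 0.37 + 1.00 − 1) = max(0, 0.37) = 0.37
δ → δ = min(1, 1 − 0.03 + 0.03) = min(1, 1.00) = 1.00
(γ ⊗ (δ → (γ ↔ γ))) ↔ (δ → δ) = 1 − |0.37 − 1.00| = 1 − 0.63 = 0.37
((β → β) ↔ β) ↔ ((γ ⊗ (δ → (γ ↔ γ))) ↔ (δ → δ)) = 1 − |0.98 − 0.37| = 1 − 0.61 = 0.39

0.39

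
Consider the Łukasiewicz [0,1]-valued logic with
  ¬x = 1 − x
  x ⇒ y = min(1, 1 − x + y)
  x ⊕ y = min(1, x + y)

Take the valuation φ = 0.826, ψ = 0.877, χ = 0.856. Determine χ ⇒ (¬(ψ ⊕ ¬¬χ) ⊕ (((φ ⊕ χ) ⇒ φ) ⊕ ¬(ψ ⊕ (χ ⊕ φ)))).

¬χ = 1 − 0.856 = 0.144
¬¬χ = 1 − 0.144 = 0.856
ψ ⊕ ¬¬χ = min(1, 0.877 + 0.856) = min(1, 1.733) = 1.000
¬(ψ ⊕ ¬¬χ) = 1 − 1.000 = 0.000
φ ⊕ χ = min(1, 0.826 + 0.856) = min(1, 1.682) = 1.000
(φ ⊕ χ) ⇒ φ = min(1, 1 − 1.000 + 0.826) = min(1, 0.826) = 0.826
χ ⊕ φ = min(1, 0.856 + 0.826) = min(1, 1.682) = 1.000
ψ ⊕ (χ ⊕ φ) = min(1, 0.877 + 1.000) = min(1, 1.877) = 1.000
¬(ψ ⊕ (χ ⊕ φ)) = 1 − 1.000 = 0.000
((φ ⊕ χ) ⇒ φ) ⊕ ¬(ψ ⊕ (χ ⊕ φ)) = min(1, 0.826 + 0.000) = min(1, 0.826) = 0.826
¬(ψ ⊕ ¬¬χ) ⊕ (((φ ⊕ χ) ⇒ φ) ⊕ ¬(ψ ⊕ (χ ⊕ φ))) = min(1, 0.000 + 0.826) = min(1, 0.826) = 0.826
χ ⇒ (¬(ψ ⊕ ¬¬χ) ⊕ (((φ ⊕ χ) ⇒ φ) ⊕ ¬(ψ ⊕ (χ ⊕ φ)))) = min(1, 1 − 0.856 + 0.826) = min(1, 0.970) = 0.970

0.970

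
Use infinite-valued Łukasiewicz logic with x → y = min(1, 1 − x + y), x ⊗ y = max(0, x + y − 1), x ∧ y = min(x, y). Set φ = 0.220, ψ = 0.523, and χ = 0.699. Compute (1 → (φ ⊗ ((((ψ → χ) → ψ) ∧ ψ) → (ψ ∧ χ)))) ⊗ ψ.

ψ → χ = min(1, 1 − 0.523 + 0.699) = min(1, 1.176) = 1.000
(ψ → χ) → ψ = min(1, 1 − 1.000 + 0.523) = min(1, 0.523) = 0.523
((ψ → χ) → ψ) ∧ ψ = min(0.523, 0.523) = 0.523
ψ ∧ χ = min(0.523, 0.699) = 0.523
(((ψ → χ) → ψ) ∧ ψ) → (ψ ∧ χ) = min(1, 1 − 0.523 + 0.523) = min(1, 1.000) = 1.000
φ ⊗ ((((ψ → χ) → ψ) ∧ ψ) → (ψ ∧ χ)) = max(0, 0.220 + 1.000 − 1) = max(0, 0.220) = 0.220
1 → (φ ⊗ ((((ψ → χ) → ψ) ∧ ψ) → (ψ ∧ χ))) = min(1, 1 − 1.000 + 0.220) = min(1, 0.220) = 0.220
(1 → (φ ⊗ ((((ψ → χ) → ψ) ∧ ψ) → (ψ ∧ χ)))) ⊗ ψ = max(0, 0.220 + 0.523 − 1) = max(0, -0.257) = 0.000

0.000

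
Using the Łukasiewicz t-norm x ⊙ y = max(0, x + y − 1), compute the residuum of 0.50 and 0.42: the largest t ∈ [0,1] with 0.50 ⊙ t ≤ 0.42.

The residuum of the Łukasiewicz t-norm gives the supremum: min(1, 1 − 0.50 + 0.42).
1 − 0.50 + 0.42 = 0.92, so t = min(1, 0.92) = 0.92.
Check: 0.50 ⊙ 0.92 = max(0, 0.42) = 0.42 ≤ 0.42.

0.92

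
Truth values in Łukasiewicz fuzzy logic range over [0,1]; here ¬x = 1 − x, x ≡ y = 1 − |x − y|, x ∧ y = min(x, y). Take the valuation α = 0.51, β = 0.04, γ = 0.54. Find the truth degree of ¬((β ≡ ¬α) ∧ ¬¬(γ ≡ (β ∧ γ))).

0.50

¬α = 1 − 0.51 = 0.49
β ≡ ¬α = 1 − |0.04 − 0.49| = 1 − 0.45 = 0.55
β ∧ γ = min(0.04, 0.54) = 0.04
γ ≡ (β ∧ γ) = 1 − |0.54 − 0.04| = 1 − 0.50 = 0.50
¬(γ ≡ (β ∧ γ)) = 1 − 0.50 = 0.50
¬¬(γ ≡ (β ∧ γ)) = 1 − 0.50 = 0.50
(β ≡ ¬α) ∧ ¬¬(γ ≡ (β ∧ γ)) = min(0.55, 0.50) = 0.50
¬((β ≡ ¬α) ∧ ¬¬(γ ≡ (β ∧ γ))) = 1 − 0.50 = 0.50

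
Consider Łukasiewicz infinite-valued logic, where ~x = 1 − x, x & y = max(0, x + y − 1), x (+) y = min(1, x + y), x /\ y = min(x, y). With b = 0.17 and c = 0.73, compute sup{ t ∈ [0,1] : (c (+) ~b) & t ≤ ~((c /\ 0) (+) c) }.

~b = 1 − 0.17 = 0.83
c (+) ~b = min(1, 0.73 + 0.83) = min(1, 1.56) = 1.00
So the left factor is c (+) ~b = 1.00.
c /\ 0 = min(0.73, 0.00) = 0.00
(c /\ 0) (+) c = min(1, 0.00 + 0.73) = min(1, 0.73) = 0.73
~((c /\ 0) (+) c) = 1 − 0.73 = 0.27
So the right-hand bound is ~((c /\ 0) (+) c) = 0.27.
The residuum of the Łukasiewicz t-norm gives the supremum: min(1, 1 − 1.00 + 0.27).
1 − 1.00 + 0.27 = 0.27, so t = min(1, 0.27) = 0.27.
Check: 1.00 & 0.27 = max(0, 0.27) = 0.27 ≤ 0.27.

0.27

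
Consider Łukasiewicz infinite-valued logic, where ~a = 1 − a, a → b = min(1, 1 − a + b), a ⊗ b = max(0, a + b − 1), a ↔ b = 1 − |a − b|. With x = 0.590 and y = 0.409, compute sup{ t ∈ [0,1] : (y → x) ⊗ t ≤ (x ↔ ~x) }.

y → x = min(1, 1 − 0.409 + 0.590) = min(1, 1.181) = 1.000
So the left factor is y → x = 1.000.
~x = 1 − 0.590 = 0.410
x ↔ ~x = 1 − |0.590 − 0.410| = 1 − 0.180 = 0.820
So the right-hand bound is x ↔ ~x = 0.820.
The residuum of the Łukasiewicz t-norm gives the supremum: min(1, 1 − 1.000 + 0.820).
1 − 1.000 + 0.820 = 0.820, so t = min(1, 0.820) = 0.820.
Check: 1.000 ⊗ 0.820 = max(0, 0.820) = 0.820 ≤ 0.820.

0.820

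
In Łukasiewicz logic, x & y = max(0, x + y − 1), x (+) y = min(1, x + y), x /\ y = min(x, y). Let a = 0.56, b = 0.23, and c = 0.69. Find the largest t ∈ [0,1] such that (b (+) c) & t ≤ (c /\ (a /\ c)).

b (+) c = min(1, 0.23 + 0.69) = min(1, 0.92) = 0.92
So the left factor is b (+) c = 0.92.
a /\ c = min(0.56, 0.69) = 0.56
c /\ (a /\ c) = min(0.69, 0.56) = 0.56
So the right-hand bound is c /\ (a /\ c) = 0.56.
The residuum of the Łukasiewicz t-norm gives the supremum: min(1, 1 − 0.92 + 0.56).
1 − 0.92 + 0.56 = 0.64, so t = min(1, 0.64) = 0.64.
Check: 0.92 & 0.64 = max(0, 0.56) = 0.56 ≤ 0.56.

0.64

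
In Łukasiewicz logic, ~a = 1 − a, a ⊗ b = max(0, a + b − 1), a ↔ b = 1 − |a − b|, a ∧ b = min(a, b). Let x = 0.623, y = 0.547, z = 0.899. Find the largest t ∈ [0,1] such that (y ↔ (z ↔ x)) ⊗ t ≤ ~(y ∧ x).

0.630

z ↔ x = 1 − |0.899 − 0.623| = 1 − 0.276 = 0.724
y ↔ (z ↔ x) = 1 − |0.547 − 0.724| = 1 − 0.177 = 0.823
So the left factor is y ↔ (z ↔ x) = 0.823.
y ∧ x = min(0.547, 0.623) = 0.547
~(y ∧ x) = 1 − 0.547 = 0.453
So the right-hand bound is ~(y ∧ x) = 0.453.
The residuum of the Łukasiewicz t-norm gives the supremum: min(1, 1 − 0.823 + 0.453).
1 − 0.823 + 0.453 = 0.630, so t = min(1, 0.630) = 0.630.
Check: 0.823 ⊗ 0.630 = max(0, 0.453) = 0.453 ≤ 0.453.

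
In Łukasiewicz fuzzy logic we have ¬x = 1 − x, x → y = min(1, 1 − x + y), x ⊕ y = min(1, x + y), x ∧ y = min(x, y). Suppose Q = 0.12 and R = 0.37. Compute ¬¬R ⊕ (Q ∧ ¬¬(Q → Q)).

¬R = 1 − 0.37 = 0.63
¬¬R = 1 − 0.63 = 0.37
Q → Q = min(1, 1 − 0.12 + 0.12) = min(1, 1.00) = 1.00
¬(Q → Q) = 1 − 1.00 = 0.00
¬¬(Q → Q) = 1 − 0.00 = 1.00
Q ∧ ¬¬(Q → Q) = min(0.12, 1.00) = 0.12
¬¬R ⊕ (Q ∧ ¬¬(Q → Q)) = min(1, 0.37 + 0.12) = min(1, 0.49) = 0.49

0.49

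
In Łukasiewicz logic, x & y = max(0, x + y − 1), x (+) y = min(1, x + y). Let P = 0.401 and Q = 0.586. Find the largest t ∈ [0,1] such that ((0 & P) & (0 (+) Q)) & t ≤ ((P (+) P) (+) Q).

1.000

0 & P = max(0, 0.000 + 0.401 − 1) = max(0, -0.599) = 0.000
0 (+) Q = min(1, 0.000 + 0.586) = min(1, 0.586) = 0.586
(0 & P) & (0 (+) Q) = max(0, 0.000 + 0.586 − 1) = max(0, -0.414) = 0.000
So the left factor is (0 & P) & (0 (+) Q) = 0.000.
P (+) P = min(1, 0.401 + 0.401) = min(1, 0.802) = 0.802
(P (+) P) (+) Q = min(1, 0.802 + 0.586) = min(1, 1.388) = 1.000
So the right-hand bound is (P (+) P) (+) Q = 1.000.
The residuum of the Łukasiewicz t-norm gives the supremum: min(1, 1 − 0.000 + 1.000).
1 − 0.000 + 1.000 = 2.000, so t = min(1, 2.000) = 1.000.
Check: 0.000 & 1.000 = max(0, 0.000) = 0.000 ≤ 1.000.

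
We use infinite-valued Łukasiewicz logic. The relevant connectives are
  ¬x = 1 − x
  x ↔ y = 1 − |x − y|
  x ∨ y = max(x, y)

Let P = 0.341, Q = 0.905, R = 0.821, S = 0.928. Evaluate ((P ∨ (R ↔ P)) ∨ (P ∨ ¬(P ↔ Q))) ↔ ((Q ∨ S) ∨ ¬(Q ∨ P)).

R ↔ P = 1 − |0.821 − 0.341| = 1 − 0.480 = 0.520
P ∨ (R ↔ P) = max(0.341, 0.520) = 0.520
P ↔ Q = 1 − |0.341 − 0.905| = 1 − 0.564 = 0.436
¬(P ↔ Q) = 1 − 0.436 = 0.564
P ∨ ¬(P ↔ Q) = max(0.341, 0.564) = 0.564
(P ∨ (R ↔ P)) ∨ (P ∨ ¬(P ↔ Q)) = max(0.520, 0.564) = 0.564
Q ∨ S = max(0.905, 0.928) = 0.928
Q ∨ P = max(0.905, 0.341) = 0.905
¬(Q ∨ P) = 1 − 0.905 = 0.095
(Q ∨ S) ∨ ¬(Q ∨ P) = max(0.928, 0.095) = 0.928
((P ∨ (R ↔ P)) ∨ (P ∨ ¬(P ↔ Q))) ↔ ((Q ∨ S) ∨ ¬(Q ∨ P)) = 1 − |0.564 − 0.928| = 1 − 0.364 = 0.636

0.636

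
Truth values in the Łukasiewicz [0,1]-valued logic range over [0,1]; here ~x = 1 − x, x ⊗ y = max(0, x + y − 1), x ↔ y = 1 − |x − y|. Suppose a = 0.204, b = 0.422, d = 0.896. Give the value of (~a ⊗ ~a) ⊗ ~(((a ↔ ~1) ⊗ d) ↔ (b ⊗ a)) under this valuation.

0.284

~a = 1 − 0.204 = 0.796
~a ⊗ ~a = max(0, 0.796 + 0.796 − 1) = max(0, 0.592) = 0.592
~1 = 1 − 1.000 = 0.000
a ↔ ~1 = 1 − |0.204 − 0.000| = 1 − 0.204 = 0.796
(a ↔ ~1) ⊗ d = max(0, 0.796 + 0.896 − 1) = max(0, 0.692) = 0.692
b ⊗ a = max(0, 0.422 + 0.204 − 1) = max(0, -0.374) = 0.000
((a ↔ ~1) ⊗ d) ↔ (b ⊗ a) = 1 − |0.692 − 0.000| = 1 − 0.692 = 0.308
~(((a ↔ ~1) ⊗ d) ↔ (b ⊗ a)) = 1 − 0.308 = 0.692
(~a ⊗ ~a) ⊗ ~(((a ↔ ~1) ⊗ d) ↔ (b ⊗ a)) = max(0, 0.592 + 0.692 − 1) = max(0, 0.284) = 0.284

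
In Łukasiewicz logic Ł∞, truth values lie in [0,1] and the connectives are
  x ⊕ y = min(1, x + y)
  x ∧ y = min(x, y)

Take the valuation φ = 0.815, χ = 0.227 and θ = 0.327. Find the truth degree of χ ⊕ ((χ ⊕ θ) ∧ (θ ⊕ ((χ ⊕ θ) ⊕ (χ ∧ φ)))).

0.781

χ ⊕ θ = min(1, 0.227 + 0.327) = min(1, 0.554) = 0.554
χ ∧ φ = min(0.227, 0.815) = 0.227
(χ ⊕ θ) ⊕ (χ ∧ φ) = min(1, 0.554 + 0.227) = min(1, 0.781) = 0.781
θ ⊕ ((χ ⊕ θ) ⊕ (χ ∧ φ)) = min(1, 0.327 + 0.781) = min(1, 1.108) = 1.000
(χ ⊕ θ) ∧ (θ ⊕ ((χ ⊕ θ) ⊕ (χ ∧ φ))) = min(0.554, 1.000) = 0.554
χ ⊕ ((χ ⊕ θ) ∧ (θ ⊕ ((χ ⊕ θ) ⊕ (χ ∧ φ)))) = min(1, 0.227 + 0.554) = min(1, 0.781) = 0.781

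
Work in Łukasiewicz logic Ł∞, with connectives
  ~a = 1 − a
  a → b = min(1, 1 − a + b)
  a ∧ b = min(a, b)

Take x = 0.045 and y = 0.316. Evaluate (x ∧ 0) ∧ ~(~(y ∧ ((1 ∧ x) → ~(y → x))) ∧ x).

0.000

x ∧ 0 = min(0.045, 0.000) = 0.000
1 ∧ x = min(1.000, 0.045) = 0.045
y → x = min(1, 1 − 0.316 + 0.045) = min(1, 0.729) = 0.729
~(y → x) = 1 − 0.729 = 0.271
(1 ∧ x) → ~(y → x) = min(1, 1 − 0.045 + 0.271) = min(1, 1.226) = 1.000
y ∧ ((1 ∧ x) → ~(y → x)) = min(0.316, 1.000) = 0.316
~(y ∧ ((1 ∧ x) → ~(y → x))) = 1 − 0.316 = 0.684
~(y ∧ ((1 ∧ x) → ~(y → x))) ∧ x = min(0.684, 0.045) = 0.045
~(~(y ∧ ((1 ∧ x) → ~(y → x))) ∧ x) = 1 − 0.045 = 0.955
(x ∧ 0) ∧ ~(~(y ∧ ((1 ∧ x) → ~(y → x))) ∧ x) = min(0.000, 0.955) = 0.000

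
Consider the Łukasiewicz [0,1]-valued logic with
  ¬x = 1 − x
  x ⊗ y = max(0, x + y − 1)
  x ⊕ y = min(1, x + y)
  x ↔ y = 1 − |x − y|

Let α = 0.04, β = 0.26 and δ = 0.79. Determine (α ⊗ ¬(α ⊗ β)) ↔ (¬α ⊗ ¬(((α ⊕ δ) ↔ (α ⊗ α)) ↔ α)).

α ⊗ β = max(0, 0.04 + 0.26 − 1) = max(0, -0.70) = 0.00
¬(α ⊗ β) = 1 − 0.00 = 1.00
α ⊗ ¬(α ⊗ β) = max(0, 0.04 + 1.00 − 1) = max(0, 0.04) = 0.04
¬α = 1 − 0.04 = 0.96
α ⊕ δ = min(1, 0.04 + 0.79) = min(1, 0.83) = 0.83
α ⊗ α = max(0, 0.04 + 0.04 − 1) = max(0, -0.92) = 0.00
(α ⊕ δ) ↔ (α ⊗ α) = 1 − |0.83 − 0.00| = 1 − 0.83 = 0.17
((α ⊕ δ) ↔ (α ⊗ α)) ↔ α = 1 − |0.17 − 0.04| = 1 − 0.13 = 0.87
¬(((α ⊕ δ) ↔ (α ⊗ α)) ↔ α) = 1 − 0.87 = 0.13
¬α ⊗ ¬(((α ⊕ δ) ↔ (α ⊗ α)) ↔ α) = max(0, 0.96 + 0.13 − 1) = max(0, 0.09) = 0.09
(α ⊗ ¬(α ⊗ β)) ↔ (¬α ⊗ ¬(((α ⊕ δ) ↔ (α ⊗ α)) ↔ α)) = 1 − |0.04 − 0.09| = 1 − 0.05 = 0.95

0.95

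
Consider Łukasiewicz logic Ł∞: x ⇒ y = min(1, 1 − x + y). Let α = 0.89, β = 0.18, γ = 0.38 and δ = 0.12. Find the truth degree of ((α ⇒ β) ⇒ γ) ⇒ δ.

α ⇒ β = min(1, 1 − 0.89 + 0.18) = min(1, 0.29) = 0.29
(α ⇒ β) ⇒ γ = min(1, 1 − 0.29 + 0.38) = min(1, 1.09) = 1.00
((α ⇒ β) ⇒ γ) ⇒ δ = min(1, 1 − 1.00 + 0.12) = min(1, 0.12) = 0.12

0.12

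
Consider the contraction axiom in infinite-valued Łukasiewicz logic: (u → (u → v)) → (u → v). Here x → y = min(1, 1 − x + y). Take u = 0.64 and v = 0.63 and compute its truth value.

u → v = min(1, 1 − 0.64 + 0.63) = min(1, 0.99) = 0.99
u → (u → v) = min(1, 1 − 0.64 + 0.99) = min(1, 1.35) = 1.00
(u → (u → v)) → (u → v) = min(1, 1 − 1.00 + 0.99) = min(1, 0.99) = 0.99
(The value 0.99 < 1 shows this instance is not satisfied; fails in Ł∞ (the t-norm is not idempotent).)

0.99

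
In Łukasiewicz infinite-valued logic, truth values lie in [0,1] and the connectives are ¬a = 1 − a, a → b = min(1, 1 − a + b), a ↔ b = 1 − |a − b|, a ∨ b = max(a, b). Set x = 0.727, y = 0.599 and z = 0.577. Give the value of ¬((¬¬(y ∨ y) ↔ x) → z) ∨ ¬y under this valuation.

0.401

y ∨ y = max(0.599, 0.599) = 0.599
¬(y ∨ y) = 1 − 0.599 = 0.401
¬¬(y ∨ y) = 1 − 0.401 = 0.599
¬¬(y ∨ y) ↔ x = 1 − |0.599 − 0.727| = 1 − 0.128 = 0.872
(¬¬(y ∨ y) ↔ x) → z = min(1, 1 − 0.872 + 0.577) = min(1, 0.705) = 0.705
¬((¬¬(y ∨ y) ↔ x) → z) = 1 − 0.705 = 0.295
¬y = 1 − 0.599 = 0.401
¬((¬¬(y ∨ y) ↔ x) → z) ∨ ¬y = max(0.295, 0.401) = 0.401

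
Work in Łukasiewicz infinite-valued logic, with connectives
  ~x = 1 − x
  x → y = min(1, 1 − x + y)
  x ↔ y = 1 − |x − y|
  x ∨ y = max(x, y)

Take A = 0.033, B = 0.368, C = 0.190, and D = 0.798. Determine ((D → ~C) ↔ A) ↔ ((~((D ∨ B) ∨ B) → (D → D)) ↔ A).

1.000

~C = 1 − 0.190 = 0.810
D → ~C = min(1, 1 − 0.798 + 0.810) = min(1, 1.012) = 1.000
(D → ~C) ↔ A = 1 − |1.000 − 0.033| = 1 − 0.967 = 0.033
D ∨ B = max(0.798, 0.368) = 0.798
(D ∨ B) ∨ B = max(0.798, 0.368) = 0.798
~((D ∨ B) ∨ B) = 1 − 0.798 = 0.202
D → D = min(1, 1 − 0.798 + 0.798) = min(1, 1.000) = 1.000
~((D ∨ B) ∨ B) → (D → D) = min(1, 1 − 0.202 + 1.000) = min(1, 1.798) = 1.000
(~((D ∨ B) ∨ B) → (D → D)) ↔ A = 1 − |1.000 − 0.033| = 1 − 0.967 = 0.033
((D → ~C) ↔ A) ↔ ((~((D ∨ B) ∨ B) → (D → D)) ↔ A) = 1 − |0.033 − 0.033| = 1 − 0.000 = 1.000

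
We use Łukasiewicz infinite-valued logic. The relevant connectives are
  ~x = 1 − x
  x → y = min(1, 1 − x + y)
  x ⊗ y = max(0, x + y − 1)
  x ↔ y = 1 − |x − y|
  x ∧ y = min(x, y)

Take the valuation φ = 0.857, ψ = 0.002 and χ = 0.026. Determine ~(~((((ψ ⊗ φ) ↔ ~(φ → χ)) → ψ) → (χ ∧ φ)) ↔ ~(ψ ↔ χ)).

ψ ⊗ φ = max(0, 0.002 + 0.857 − 1) = max(0, -0.141) = 0.000
φ → χ = min(1, 1 − 0.857 + 0.026) = min(1, 0.169) = 0.169
~(φ → χ) = 1 − 0.169 = 0.831
(ψ ⊗ φ) ↔ ~(φ → χ) = 1 − |0.000 − 0.831| = 1 − 0.831 = 0.169
((ψ ⊗ φ) ↔ ~(φ → χ)) → ψ = min(1, 1 − 0.169 + 0.002) = min(1, 0.833) = 0.833
χ ∧ φ = min(0.026, 0.857) = 0.026
(((ψ ⊗ φ) ↔ ~(φ → χ)) → ψ) → (χ ∧ φ) = min(1, 1 − 0.833 + 0.026) = min(1, 0.193) = 0.193
~((((ψ ⊗ φ) ↔ ~(φ → χ)) → ψ) → (χ ∧ φ)) = 1 − 0.193 = 0.807
ψ ↔ χ = 1 − |0.002 − 0.026| = 1 − 0.024 = 0.976
~(ψ ↔ χ) = 1 − 0.976 = 0.024
~((((ψ ⊗ φ) ↔ ~(φ → χ)) → ψ) → (χ ∧ φ)) ↔ ~(ψ ↔ χ) = 1 − |0.807 − 0.024| = 1 − 0.783 = 0.217
~(~((((ψ ⊗ φ) ↔ ~(φ → χ)) → ψ) → (χ ∧ φ)) ↔ ~(ψ ↔ χ)) = 1 − 0.217 = 0.783

0.783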